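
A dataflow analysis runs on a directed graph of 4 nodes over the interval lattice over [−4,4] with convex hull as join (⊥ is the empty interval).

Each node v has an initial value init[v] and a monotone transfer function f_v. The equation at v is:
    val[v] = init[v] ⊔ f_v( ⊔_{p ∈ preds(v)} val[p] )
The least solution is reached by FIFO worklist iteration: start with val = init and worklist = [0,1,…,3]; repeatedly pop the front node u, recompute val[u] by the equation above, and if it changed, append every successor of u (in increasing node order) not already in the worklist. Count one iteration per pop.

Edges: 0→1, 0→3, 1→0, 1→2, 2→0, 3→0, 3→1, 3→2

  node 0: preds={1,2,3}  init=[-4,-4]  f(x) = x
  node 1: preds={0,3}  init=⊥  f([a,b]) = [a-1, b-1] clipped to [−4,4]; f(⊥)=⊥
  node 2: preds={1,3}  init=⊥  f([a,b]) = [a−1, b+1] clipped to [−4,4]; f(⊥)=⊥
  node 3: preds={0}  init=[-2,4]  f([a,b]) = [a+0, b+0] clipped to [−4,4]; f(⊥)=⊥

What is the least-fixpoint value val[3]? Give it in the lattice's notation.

Worklist (7 pops):
  #1 pop 0: in=[-2,4] → [-4,4] (was [-4,-4]); enqueue []
  #2 pop 1: in=[-4,4] → [-4,3] (was ⊥); enqueue [0]
  #3 pop 2: in=[-4,4] → [-4,4] (was ⊥); enqueue []
  #4 pop 3: in=[-4,4] → [-4,4] (was [-2,4]); enqueue [1,2]
  #5 pop 0: in=[-4,4] → [-4,4] (no change)
  #6 pop 1: in=[-4,4] → [-4,3] (no change)
  #7 pop 2: in=[-4,4] → [-4,4] (no change)

Fixpoint:
  val[0] = [-4,4]
  val[1] = [-4,3]
  val[2] = [-4,4]
  val[3] = [-4,4]

[-4,4]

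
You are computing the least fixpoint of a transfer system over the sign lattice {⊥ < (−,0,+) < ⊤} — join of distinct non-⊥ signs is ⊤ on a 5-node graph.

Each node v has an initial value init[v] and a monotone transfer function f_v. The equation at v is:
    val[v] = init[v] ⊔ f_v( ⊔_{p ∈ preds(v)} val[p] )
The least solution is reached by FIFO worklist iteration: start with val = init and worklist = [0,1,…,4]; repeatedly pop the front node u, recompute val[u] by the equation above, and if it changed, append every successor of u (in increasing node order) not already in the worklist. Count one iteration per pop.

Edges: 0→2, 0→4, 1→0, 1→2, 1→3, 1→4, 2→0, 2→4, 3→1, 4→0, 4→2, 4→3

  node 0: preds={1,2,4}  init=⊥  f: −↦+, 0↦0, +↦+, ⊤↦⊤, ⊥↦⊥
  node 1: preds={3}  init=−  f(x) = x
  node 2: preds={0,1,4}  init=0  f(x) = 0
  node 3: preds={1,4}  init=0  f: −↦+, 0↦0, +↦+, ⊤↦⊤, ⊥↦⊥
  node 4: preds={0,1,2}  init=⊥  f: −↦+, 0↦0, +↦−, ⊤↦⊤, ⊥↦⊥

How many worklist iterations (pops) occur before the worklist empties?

Trace (9 dequeues):
  [1] u=0 | in ⊤ | out ⊤ | prev ⊥ | push {}
  [2] u=1 | in 0 | out ⊤ | prev − | push {0}
  [3] u=2 | in ⊤ | out 0 | ==
  [4] u=3 | in ⊤ | out ⊤ | prev 0 | push {1}
  [5] u=4 | in ⊤ | out ⊤ | prev ⊥ | push {2,3}
  [6] u=0 | in ⊤ | out ⊤ | ==
  [7] u=1 | in ⊤ | out ⊤ | ==
  [8] u=2 | in ⊤ | out 0 | ==
  [9] u=3 | in ⊤ | out ⊤ | ==

Converged values:
  [0] ⊤
  [1] ⊤
  [2] 0
  [3] ⊤
  [4] ⊤

9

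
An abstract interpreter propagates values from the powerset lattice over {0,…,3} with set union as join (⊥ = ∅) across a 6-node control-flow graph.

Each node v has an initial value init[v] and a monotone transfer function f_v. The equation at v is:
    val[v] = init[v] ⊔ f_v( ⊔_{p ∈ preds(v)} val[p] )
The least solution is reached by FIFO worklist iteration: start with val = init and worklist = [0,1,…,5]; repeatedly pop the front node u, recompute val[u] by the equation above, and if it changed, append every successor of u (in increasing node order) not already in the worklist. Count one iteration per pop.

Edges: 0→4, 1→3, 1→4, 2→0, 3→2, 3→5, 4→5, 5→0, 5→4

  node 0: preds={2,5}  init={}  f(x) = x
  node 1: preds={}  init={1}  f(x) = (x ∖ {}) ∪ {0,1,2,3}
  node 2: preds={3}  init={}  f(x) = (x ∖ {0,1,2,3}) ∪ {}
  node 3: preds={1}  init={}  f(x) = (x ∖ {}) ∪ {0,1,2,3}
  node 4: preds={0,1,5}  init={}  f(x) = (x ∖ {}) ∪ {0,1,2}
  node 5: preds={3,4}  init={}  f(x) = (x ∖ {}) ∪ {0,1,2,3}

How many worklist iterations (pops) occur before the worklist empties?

Trace (9 dequeues):
  [1] u=0 | in {} | out {} | ==
  [2] u=1 | in {} | out {0,1,2,3} | prev {1} | push {}
  [3] u=2 | in {} | out {} | ==
  [4] u=3 | in {0,1,2,3} | out {0,1,2,3} | prev {} | push {2}
  [5] u=4 | in {0,1,2,3} | out {0,1,2,3} | prev {} | push {}
  [6] u=5 | in {0,1,2,3} | out {0,1,2,3} | prev {} | push {0,4}
  [7] u=2 | in {0,1,2,3} | out {} | ==
  [8] u=0 | in {0,1,2,3} | out {0,1,2,3} | prev {} | push {}
  [9] u=4 | in {0,1,2,3} | out {0,1,2,3} | ==

Converged values:
  [0] {0,1,2,3}
  [1] {0,1,2,3}
  [2] {}
  [3] {0,1,2,3}
  [4] {0,1,2,3}
  [5] {0,1,2,3}

9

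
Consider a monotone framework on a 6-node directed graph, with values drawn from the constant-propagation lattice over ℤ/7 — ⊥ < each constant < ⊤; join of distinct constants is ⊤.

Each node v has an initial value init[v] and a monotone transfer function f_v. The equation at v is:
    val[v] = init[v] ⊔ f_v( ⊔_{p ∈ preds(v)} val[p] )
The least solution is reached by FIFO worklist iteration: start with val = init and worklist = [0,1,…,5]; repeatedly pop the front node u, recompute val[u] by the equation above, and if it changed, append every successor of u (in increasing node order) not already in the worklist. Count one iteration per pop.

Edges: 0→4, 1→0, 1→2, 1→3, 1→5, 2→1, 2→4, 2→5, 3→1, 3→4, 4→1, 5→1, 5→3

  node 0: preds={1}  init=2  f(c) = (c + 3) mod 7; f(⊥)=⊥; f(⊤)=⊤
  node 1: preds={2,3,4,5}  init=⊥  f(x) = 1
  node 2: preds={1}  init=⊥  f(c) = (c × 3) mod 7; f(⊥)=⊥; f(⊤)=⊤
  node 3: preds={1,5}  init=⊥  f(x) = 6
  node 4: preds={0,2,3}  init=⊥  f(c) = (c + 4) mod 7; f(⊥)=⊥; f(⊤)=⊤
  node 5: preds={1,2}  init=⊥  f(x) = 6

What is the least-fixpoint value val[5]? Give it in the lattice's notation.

Iteration log — 10 steps:
  step 1. node 0  ⊔preds=⊥  new=2  stable
  step 2. node 1  ⊔preds=⊥  new=1  old=⊥  +wl: 0
  step 3. node 2  ⊔preds=1  new=3  old=⊥  +wl: 1
  step 4. node 3  ⊔preds=1  new=6  old=⊥  +wl: 
  step 5. node 4  ⊔preds=⊤  new=⊤  old=⊥  +wl: 
  step 6. node 5  ⊔preds=⊤  new=6  old=⊥  +wl: 3
  step 7. node 0  ⊔preds=1  new=⊤  old=2  +wl: 4
  step 8. node 1  ⊔preds=⊤  new=1  stable
  step 9. node 3  ⊔preds=⊤  new=6  stable
  step 10. node 4  ⊔preds=⊤  new=⊤  stable

Least fixpoint reached:
  node 0: ⊤
  node 1: 1
  node 2: 3
  node 3: 6
  node 4: ⊤
  node 5: 6

6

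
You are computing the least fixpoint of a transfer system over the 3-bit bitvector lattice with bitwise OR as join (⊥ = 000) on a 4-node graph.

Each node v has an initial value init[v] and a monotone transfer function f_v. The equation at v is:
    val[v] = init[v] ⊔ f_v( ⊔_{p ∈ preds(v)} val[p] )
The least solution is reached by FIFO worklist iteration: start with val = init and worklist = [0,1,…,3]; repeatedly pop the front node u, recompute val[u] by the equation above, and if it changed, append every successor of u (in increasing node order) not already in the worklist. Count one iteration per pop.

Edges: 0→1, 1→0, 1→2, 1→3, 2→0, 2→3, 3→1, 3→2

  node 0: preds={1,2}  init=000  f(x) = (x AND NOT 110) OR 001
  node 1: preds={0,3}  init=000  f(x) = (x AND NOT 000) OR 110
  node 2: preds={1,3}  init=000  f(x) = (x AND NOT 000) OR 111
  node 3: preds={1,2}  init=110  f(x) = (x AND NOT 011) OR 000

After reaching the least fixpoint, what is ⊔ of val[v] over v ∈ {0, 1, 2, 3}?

111

Trace (5 dequeues):
  [1] u=0 | in 000 | out 001 | prev 000 | push {}
  [2] u=1 | in 111 | out 111 | prev 000 | push {0}
  [3] u=2 | in 111 | out 111 | prev 000 | push {}
  [4] u=3 | in 111 | out 110 | ==
  [5] u=0 | in 111 | out 001 | ==

Converged values:
  [0] 001
  [1] 111
  [2] 111
  [3] 110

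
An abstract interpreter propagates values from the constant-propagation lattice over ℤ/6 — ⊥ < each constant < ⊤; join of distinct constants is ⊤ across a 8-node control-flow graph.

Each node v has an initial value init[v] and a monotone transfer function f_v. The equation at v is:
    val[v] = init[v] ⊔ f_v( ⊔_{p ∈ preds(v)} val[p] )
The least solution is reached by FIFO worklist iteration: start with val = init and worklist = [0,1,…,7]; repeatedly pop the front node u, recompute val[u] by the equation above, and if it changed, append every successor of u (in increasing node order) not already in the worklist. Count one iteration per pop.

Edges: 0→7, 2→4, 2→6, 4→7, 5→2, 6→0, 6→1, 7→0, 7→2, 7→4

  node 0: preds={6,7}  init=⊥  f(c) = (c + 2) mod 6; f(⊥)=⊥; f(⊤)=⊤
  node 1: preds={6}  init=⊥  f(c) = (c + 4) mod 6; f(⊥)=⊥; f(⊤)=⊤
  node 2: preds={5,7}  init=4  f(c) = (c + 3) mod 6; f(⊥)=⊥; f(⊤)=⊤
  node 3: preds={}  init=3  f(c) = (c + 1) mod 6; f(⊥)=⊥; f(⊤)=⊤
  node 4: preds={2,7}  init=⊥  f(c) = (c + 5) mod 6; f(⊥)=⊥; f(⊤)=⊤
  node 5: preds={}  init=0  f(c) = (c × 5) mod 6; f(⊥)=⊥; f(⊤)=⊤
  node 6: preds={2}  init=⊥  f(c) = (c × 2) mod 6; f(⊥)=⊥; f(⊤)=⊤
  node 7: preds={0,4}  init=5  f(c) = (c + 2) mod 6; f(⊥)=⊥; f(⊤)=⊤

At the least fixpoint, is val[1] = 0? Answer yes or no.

Worklist (13 pops):
  #1 pop 0: in=5 → 1 (was ⊥); enqueue []
  #2 pop 1: in=⊥ → ⊥ (no change)
  #3 pop 2: in=⊤ → ⊤ (was 4); enqueue []
  #4 pop 3: in=⊥ → 3 (no change)
  #5 pop 4: in=⊤ → ⊤ (was ⊥); enqueue []
  #6 pop 5: in=⊥ → 0 (no change)
  #7 pop 6: in=⊤ → ⊤ (was ⊥); enqueue [0,1]
  #8 pop 7: in=⊤ → ⊤ (was 5); enqueue [2,4]
  #9 pop 0: in=⊤ → ⊤ (was 1); enqueue [7]
  #10 pop 1: in=⊤ → ⊤ (was ⊥); enqueue []
  #11 pop 2: in=⊤ → ⊤ (no change)
  #12 pop 4: in=⊤ → ⊤ (no change)
  #13 pop 7: in=⊤ → ⊤ (no change)

Fixpoint:
  val[0] = ⊤
  val[1] = ⊤
  val[2] = ⊤
  val[3] = 3
  val[4] = ⊤
  val[5] = 0
  val[6] = ⊤
  val[7] = ⊤

no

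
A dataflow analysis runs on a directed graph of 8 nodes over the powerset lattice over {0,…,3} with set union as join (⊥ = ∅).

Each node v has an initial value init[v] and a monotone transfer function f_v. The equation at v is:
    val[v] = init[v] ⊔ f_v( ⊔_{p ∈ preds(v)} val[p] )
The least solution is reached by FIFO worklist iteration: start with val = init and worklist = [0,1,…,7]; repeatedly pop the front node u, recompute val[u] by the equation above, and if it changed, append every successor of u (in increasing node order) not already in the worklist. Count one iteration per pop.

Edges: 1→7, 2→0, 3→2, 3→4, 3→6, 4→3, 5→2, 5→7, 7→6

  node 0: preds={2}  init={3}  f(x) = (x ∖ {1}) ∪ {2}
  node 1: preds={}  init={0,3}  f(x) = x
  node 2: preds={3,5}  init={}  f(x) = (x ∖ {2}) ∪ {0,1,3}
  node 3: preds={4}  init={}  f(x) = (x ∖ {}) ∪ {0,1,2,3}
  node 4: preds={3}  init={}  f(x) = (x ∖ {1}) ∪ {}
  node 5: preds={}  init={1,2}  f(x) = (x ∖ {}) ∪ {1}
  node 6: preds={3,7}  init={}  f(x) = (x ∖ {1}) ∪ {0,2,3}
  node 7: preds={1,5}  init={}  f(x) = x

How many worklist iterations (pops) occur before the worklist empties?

12

Iteration log — 12 steps:
  step 1. node 0  ⊔preds={}  new={2,3}  old={3}  +wl: 
  step 2. node 1  ⊔preds={}  new={0,3}  stable
  step 3. node 2  ⊔preds={1,2}  new={0,1,3}  old={}  +wl: 0
  step 4. node 3  ⊔preds={}  new={0,1,2,3}  old={}  +wl: 2
  step 5. node 4  ⊔preds={0,1,2,3}  new={0,2,3}  old={}  +wl: 3
  step 6. node 5  ⊔preds={}  new={1,2}  stable
  step 7. node 6  ⊔preds={0,1,2,3}  new={0,2,3}  old={}  +wl: 
  step 8. node 7  ⊔preds={0,1,2,3}  new={0,1,2,3}  old={}  +wl: 6
  step 9. node 0  ⊔preds={0,1,3}  new={0,2,3}  old={2,3}  +wl: 
  step 10. node 2  ⊔preds={0,1,2,3}  new={0,1,3}  stable
  step 11. node 3  ⊔preds={0,2,3}  new={0,1,2,3}  stable
  step 12. node 6  ⊔preds={0,1,2,3}  new={0,2,3}  stable

Least fixpoint reached:
  node 0: {0,2,3}
  node 1: {0,3}
  node 2: {0,1,3}
  node 3: {0,1,2,3}
  node 4: {0,2,3}
  node 5: {1,2}
  node 6: {0,2,3}
  node 7: {0,1,2,3}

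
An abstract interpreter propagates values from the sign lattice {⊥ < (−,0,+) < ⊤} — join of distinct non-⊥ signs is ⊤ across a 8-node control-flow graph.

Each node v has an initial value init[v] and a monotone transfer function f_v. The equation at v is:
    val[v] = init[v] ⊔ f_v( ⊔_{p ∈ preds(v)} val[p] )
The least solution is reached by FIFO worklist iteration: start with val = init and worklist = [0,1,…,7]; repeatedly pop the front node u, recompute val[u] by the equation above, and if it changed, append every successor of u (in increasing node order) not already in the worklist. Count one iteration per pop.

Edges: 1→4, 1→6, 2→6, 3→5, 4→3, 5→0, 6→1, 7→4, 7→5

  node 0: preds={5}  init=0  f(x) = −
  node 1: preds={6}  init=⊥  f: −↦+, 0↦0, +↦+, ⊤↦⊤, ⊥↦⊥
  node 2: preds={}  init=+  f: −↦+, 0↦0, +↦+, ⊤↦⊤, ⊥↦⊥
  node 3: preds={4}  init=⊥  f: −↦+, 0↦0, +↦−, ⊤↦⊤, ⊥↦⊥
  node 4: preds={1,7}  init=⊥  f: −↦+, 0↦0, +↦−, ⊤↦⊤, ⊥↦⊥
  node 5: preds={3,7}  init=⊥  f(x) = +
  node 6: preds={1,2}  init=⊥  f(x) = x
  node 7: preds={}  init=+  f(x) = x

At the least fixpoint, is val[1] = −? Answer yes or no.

no

Worklist (14 pops):
  #1 pop 0: in=⊥ → ⊤ (was 0); enqueue []
  #2 pop 1: in=⊥ → ⊥ (no change)
  #3 pop 2: in=⊥ → + (no change)
  #4 pop 3: in=⊥ → ⊥ (no change)
  #5 pop 4: in=+ → − (was ⊥); enqueue [3]
  #6 pop 5: in=+ → + (was ⊥); enqueue [0]
  #7 pop 6: in=+ → + (was ⊥); enqueue [1]
  #8 pop 7: in=⊥ → + (no change)
  #9 pop 3: in=− → + (was ⊥); enqueue [5]
  #10 pop 0: in=+ → ⊤ (no change)
  #11 pop 1: in=+ → + (was ⊥); enqueue [4,6]
  #12 pop 5: in=+ → + (no change)
  #13 pop 4: in=+ → − (no change)
  #14 pop 6: in=+ → + (no change)

Fixpoint:
  val[0] = ⊤
  val[1] = +
  val[2] = +
  val[3] = +
  val[4] = −
  val[5] = +
  val[6] = +
  val[7] = +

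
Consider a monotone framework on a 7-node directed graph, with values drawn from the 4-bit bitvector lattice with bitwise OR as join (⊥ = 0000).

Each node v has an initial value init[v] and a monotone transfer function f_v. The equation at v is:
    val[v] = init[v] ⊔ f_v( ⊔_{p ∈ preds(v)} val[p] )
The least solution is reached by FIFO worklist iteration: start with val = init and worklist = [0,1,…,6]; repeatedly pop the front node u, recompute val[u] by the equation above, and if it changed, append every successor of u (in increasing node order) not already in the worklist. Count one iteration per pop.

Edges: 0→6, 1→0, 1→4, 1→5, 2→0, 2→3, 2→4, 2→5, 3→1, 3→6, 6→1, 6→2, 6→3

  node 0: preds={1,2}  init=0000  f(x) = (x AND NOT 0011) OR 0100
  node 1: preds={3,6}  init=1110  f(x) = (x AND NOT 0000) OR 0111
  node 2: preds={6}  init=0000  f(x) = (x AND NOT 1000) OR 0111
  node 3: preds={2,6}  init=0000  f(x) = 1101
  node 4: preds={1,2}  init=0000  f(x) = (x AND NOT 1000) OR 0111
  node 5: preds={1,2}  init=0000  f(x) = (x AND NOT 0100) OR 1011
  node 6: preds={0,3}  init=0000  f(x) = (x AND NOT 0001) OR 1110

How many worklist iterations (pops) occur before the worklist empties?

Trace (11 dequeues):
  [1] u=0 | in 1110 | out 1100 | prev 0000 | push {}
  [2] u=1 | in 0000 | out 1111 | prev 1110 | push {0}
  [3] u=2 | in 0000 | out 0111 | prev 0000 | push {}
  [4] u=3 | in 0111 | out 1101 | prev 0000 | push {1}
  [5] u=4 | in 1111 | out 0111 | prev 0000 | push {}
  [6] u=5 | in 1111 | out 1011 | prev 0000 | push {}
  [7] u=6 | in 1101 | out 1110 | prev 0000 | push {2,3}
  [8] u=0 | in 1111 | out 1100 | ==
  [9] u=1 | in 1111 | out 1111 | ==
  [10] u=2 | in 1110 | out 0111 | ==
  [11] u=3 | in 1111 | out 1101 | ==

Converged values:
  [0] 1100
  [1] 1111
  [2] 0111
  [3] 1101
  [4] 0111
  [5] 1011
  [6] 1110

11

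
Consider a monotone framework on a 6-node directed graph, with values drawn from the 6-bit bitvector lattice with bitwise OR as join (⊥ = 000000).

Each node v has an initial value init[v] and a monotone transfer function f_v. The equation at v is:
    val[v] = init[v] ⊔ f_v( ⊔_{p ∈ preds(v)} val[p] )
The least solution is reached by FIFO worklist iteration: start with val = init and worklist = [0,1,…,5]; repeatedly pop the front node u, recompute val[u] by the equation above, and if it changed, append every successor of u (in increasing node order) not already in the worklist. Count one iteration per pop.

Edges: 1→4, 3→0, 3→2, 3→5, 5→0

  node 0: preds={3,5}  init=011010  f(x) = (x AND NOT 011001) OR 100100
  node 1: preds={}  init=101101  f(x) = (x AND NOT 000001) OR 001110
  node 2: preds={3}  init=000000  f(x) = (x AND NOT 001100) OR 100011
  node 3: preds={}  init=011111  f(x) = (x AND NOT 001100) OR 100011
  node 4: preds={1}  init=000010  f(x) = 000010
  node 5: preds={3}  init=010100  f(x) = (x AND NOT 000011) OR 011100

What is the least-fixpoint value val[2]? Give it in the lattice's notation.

Iteration log — 8 steps:
  step 1. node 0  ⊔preds=011111  new=111110  old=011010  +wl: 
  step 2. node 1  ⊔preds=000000  new=101111  old=101101  +wl: 
  step 3. node 2  ⊔preds=011111  new=110011  old=000000  +wl: 
  step 4. node 3  ⊔preds=000000  new=111111  old=011111  +wl: 0,2
  step 5. node 4  ⊔preds=101111  new=000010  stable
  step 6. node 5  ⊔preds=111111  new=111100  old=010100  +wl: 
  step 7. node 0  ⊔preds=111111  new=111110  stable
  step 8. node 2  ⊔preds=111111  new=110011  stable

Least fixpoint reached:
  node 0: 111110
  node 1: 101111
  node 2: 110011
  node 3: 111111
  node 4: 000010
  node 5: 111100

110011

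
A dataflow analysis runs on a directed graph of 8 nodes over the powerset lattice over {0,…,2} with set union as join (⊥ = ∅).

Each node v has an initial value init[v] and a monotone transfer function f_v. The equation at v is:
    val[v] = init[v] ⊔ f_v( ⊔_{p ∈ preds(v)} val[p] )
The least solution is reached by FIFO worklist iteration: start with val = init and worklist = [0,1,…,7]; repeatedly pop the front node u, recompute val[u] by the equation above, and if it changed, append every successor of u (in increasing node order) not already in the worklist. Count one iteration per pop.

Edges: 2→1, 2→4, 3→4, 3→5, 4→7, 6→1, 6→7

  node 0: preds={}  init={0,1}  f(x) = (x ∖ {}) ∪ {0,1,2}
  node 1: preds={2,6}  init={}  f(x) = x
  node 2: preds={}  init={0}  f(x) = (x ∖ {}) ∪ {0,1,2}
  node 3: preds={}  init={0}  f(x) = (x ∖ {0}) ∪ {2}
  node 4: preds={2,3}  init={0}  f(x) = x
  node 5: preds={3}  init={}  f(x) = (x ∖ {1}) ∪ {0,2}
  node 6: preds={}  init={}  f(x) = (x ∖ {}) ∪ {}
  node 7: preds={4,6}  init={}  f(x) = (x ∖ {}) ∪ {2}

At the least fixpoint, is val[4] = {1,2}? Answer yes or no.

Worklist (9 pops):
  #1 pop 0: in={} → {0,1,2} (was {0,1}); enqueue []
  #2 pop 1: in={0} → {0} (was {}); enqueue []
  #3 pop 2: in={} → {0,1,2} (was {0}); enqueue [1]
  #4 pop 3: in={} → {0,2} (was {0}); enqueue []
  #5 pop 4: in={0,1,2} → {0,1,2} (was {0}); enqueue []
  #6 pop 5: in={0,2} → {0,2} (was {}); enqueue []
  #7 pop 6: in={} → {} (no change)
  #8 pop 7: in={0,1,2} → {0,1,2} (was {}); enqueue []
  #9 pop 1: in={0,1,2} → {0,1,2} (was {0}); enqueue []

Fixpoint:
  val[0] = {0,1,2}
  val[1] = {0,1,2}
  val[2] = {0,1,2}
  val[3] = {0,2}
  val[4] = {0,1,2}
  val[5] = {0,2}
  val[6] = {}
  val[7] = {0,1,2}

no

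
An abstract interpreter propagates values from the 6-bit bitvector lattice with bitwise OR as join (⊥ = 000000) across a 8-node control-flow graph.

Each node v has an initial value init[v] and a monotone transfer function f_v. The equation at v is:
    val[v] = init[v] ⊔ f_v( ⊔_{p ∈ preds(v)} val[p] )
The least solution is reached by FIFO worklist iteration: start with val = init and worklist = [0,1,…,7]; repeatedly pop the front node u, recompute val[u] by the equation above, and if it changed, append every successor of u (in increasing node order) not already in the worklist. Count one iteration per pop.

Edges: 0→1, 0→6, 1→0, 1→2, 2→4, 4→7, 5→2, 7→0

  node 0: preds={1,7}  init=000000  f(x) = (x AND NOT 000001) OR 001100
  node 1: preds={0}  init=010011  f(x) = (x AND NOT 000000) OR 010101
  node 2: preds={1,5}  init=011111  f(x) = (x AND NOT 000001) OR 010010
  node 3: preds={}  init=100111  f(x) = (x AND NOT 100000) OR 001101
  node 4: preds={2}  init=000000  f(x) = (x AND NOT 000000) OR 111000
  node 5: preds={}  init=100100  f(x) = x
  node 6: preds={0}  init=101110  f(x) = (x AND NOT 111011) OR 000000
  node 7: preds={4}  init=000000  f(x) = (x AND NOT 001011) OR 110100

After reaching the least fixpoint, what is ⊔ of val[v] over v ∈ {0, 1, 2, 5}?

111111

Trace (13 dequeues):
  [1] u=0 | in 010011 | out 011110 | prev 000000 | push {}
  [2] u=1 | in 011110 | out 011111 | prev 010011 | push {0}
  [3] u=2 | in 111111 | out 111111 | prev 011111 | push {}
  [4] u=3 | in 000000 | out 101111 | prev 100111 | push {}
  [5] u=4 | in 111111 | out 111111 | prev 000000 | push {}
  [6] u=5 | in 000000 | out 100100 | ==
  [7] u=6 | in 011110 | out 101110 | ==
  [8] u=7 | in 111111 | out 110100 | prev 000000 | push {}
  [9] u=0 | in 111111 | out 111110 | prev 011110 | push {1,6}
  [10] u=1 | in 111110 | out 111111 | prev 011111 | push {0,2}
  [11] u=6 | in 111110 | out 101110 | ==
  [12] u=0 | in 111111 | out 111110 | ==
  [13] u=2 | in 111111 | out 111111 | ==

Converged values:
  [0] 111110
  [1] 111111
  [2] 111111
  [3] 101111
  [4] 111111
  [5] 100100
  [6] 101110
  [7] 110100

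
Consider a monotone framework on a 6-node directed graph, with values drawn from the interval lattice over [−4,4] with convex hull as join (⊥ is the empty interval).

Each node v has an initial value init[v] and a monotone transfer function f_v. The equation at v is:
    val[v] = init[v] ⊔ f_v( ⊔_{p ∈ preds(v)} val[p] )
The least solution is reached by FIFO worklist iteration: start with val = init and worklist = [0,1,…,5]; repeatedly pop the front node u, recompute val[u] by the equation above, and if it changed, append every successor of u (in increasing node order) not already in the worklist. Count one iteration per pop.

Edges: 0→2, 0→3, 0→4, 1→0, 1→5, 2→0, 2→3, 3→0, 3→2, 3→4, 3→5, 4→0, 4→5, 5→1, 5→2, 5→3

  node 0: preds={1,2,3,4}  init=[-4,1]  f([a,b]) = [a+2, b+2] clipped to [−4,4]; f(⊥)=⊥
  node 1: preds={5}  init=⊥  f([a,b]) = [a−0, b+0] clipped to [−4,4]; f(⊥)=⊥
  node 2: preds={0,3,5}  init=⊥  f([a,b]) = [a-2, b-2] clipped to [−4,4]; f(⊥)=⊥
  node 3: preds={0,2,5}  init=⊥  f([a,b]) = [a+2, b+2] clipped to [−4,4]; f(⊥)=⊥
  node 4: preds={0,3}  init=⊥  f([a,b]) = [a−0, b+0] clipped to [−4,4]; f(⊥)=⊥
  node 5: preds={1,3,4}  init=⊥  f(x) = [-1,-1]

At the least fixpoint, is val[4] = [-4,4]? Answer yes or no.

Trace (14 dequeues):
  [1] u=0 | in ⊥ | out [-4,1] | ==
  [2] u=1 | in ⊥ | out ⊥ | ==
  [3] u=2 | in [-4,1] | out [-4,-1] | prev ⊥ | push {0}
  [4] u=3 | in [-4,1] | out [-2,3] | prev ⊥ | push {2}
  [5] u=4 | in [-4,3] | out [-4,3] | prev ⊥ | push {}
  [6] u=5 | in [-4,3] | out [-1,-1] | prev ⊥ | push {1,3}
  [7] u=0 | in [-4,3] | out [-4,4] | prev [-4,1] | push {4}
  [8] u=2 | in [-4,4] | out [-4,2] | prev [-4,-1] | push {0}
  [9] u=1 | in [-1,-1] | out [-1,-1] | prev ⊥ | push {5}
  [10] u=3 | in [-4,4] | out [-2,4] | prev [-2,3] | push {2}
  [11] u=4 | in [-4,4] | out [-4,4] | prev [-4,3] | push {}
  [12] u=0 | in [-4,4] | out [-4,4] | ==
  [13] u=5 | in [-4,4] | out [-1,-1] | ==
  [14] u=2 | in [-4,4] | out [-4,2] | ==

Converged values:
  [0] [-4,4]
  [1] [-1,-1]
  [2] [-4,2]
  [3] [-2,4]
  [4] [-4,4]
  [5] [-1,-1]

yes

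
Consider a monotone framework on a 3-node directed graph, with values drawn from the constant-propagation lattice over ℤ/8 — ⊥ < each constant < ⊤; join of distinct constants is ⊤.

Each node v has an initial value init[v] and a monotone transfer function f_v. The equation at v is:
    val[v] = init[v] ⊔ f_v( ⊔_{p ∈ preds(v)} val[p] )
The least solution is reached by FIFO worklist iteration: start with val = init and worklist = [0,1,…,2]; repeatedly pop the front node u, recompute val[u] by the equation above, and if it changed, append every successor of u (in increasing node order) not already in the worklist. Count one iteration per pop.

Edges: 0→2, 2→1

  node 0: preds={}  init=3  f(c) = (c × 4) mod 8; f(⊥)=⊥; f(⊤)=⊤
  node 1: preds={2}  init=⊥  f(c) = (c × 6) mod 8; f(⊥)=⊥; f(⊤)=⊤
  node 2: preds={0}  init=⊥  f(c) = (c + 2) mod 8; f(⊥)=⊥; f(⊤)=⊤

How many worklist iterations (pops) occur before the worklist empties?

4

Trace (4 dequeues):
  [1] u=0 | in ⊥ | out 3 | ==
  [2] u=1 | in ⊥ | out ⊥ | ==
  [3] u=2 | in 3 | out 5 | prev ⊥ | push {1}
  [4] u=1 | in 5 | out 6 | prev ⊥ | push {}

Converged values:
  [0] 3
  [1] 6
  [2] 5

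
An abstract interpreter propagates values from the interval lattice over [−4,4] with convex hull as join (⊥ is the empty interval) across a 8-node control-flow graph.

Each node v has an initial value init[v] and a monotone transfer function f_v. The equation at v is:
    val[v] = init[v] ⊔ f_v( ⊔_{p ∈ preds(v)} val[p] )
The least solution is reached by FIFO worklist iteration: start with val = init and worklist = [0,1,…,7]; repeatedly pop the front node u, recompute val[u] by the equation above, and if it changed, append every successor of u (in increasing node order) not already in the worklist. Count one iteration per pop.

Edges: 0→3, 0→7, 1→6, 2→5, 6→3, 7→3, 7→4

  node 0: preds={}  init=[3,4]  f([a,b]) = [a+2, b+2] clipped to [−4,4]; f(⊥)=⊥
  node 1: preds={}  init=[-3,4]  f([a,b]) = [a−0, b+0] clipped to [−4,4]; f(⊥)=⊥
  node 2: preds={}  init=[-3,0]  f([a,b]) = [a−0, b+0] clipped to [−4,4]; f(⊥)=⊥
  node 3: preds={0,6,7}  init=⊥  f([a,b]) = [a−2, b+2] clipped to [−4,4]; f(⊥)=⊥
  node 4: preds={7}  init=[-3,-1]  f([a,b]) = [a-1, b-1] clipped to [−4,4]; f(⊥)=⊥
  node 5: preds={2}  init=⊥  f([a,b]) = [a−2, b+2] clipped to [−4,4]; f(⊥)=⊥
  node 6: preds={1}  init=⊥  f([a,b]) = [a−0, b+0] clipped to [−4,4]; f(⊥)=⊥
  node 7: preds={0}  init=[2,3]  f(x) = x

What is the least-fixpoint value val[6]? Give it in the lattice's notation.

Trace (10 dequeues):
  [1] u=0 | in ⊥ | out [3,4] | ==
  [2] u=1 | in ⊥ | out [-3,4] | ==
  [3] u=2 | in ⊥ | out [-3,0] | ==
  [4] u=3 | in [2,4] | out [0,4] | prev ⊥ | push {}
  [5] u=4 | in [2,3] | out [-3,2] | prev [-3,-1] | push {}
  [6] u=5 | in [-3,0] | out [-4,2] | prev ⊥ | push {}
  [7] u=6 | in [-3,4] | out [-3,4] | prev ⊥ | push {3}
  [8] u=7 | in [3,4] | out [2,4] | prev [2,3] | push {4}
  [9] u=3 | in [-3,4] | out [-4,4] | prev [0,4] | push {}
  [10] u=4 | in [2,4] | out [-3,3] | prev [-3,2] | push {}

Converged values:
  [0] [3,4]
  [1] [-3,4]
  [2] [-3,0]
  [3] [-4,4]
  [4] [-3,3]
  [5] [-4,2]
  [6] [-3,4]
  [7] [2,4]

[-3,4]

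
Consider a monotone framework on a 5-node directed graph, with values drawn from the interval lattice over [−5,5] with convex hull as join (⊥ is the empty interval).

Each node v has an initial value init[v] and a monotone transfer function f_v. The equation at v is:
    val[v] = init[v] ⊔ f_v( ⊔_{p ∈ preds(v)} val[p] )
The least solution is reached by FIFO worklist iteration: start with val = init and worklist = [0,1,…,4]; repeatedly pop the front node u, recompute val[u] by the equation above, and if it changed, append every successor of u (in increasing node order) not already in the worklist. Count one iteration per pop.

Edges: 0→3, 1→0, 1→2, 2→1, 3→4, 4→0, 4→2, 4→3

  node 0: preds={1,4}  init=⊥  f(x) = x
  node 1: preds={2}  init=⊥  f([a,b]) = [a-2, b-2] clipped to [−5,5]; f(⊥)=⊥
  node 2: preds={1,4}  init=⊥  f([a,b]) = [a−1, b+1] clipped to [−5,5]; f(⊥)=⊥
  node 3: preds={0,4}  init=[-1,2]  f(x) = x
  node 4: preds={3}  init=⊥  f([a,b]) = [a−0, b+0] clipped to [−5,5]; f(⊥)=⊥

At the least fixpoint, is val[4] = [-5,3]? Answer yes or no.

no

Worklist (21 pops):
  #1 pop 0: in=⊥ → ⊥ (no change)
  #2 pop 1: in=⊥ → ⊥ (no change)
  #3 pop 2: in=⊥ → ⊥ (no change)
  #4 pop 3: in=⊥ → [-1,2] (no change)
  #5 pop 4: in=[-1,2] → [-1,2] (was ⊥); enqueue [0,2,3]
  #6 pop 0: in=[-1,2] → [-1,2] (was ⊥); enqueue []
  #7 pop 2: in=[-1,2] → [-2,3] (was ⊥); enqueue [1]
  #8 pop 3: in=[-1,2] → [-1,2] (no change)
  #9 pop 1: in=[-2,3] → [-4,1] (was ⊥); enqueue [0,2]
  #10 pop 0: in=[-4,2] → [-4,2] (was [-1,2]); enqueue [3]
  #11 pop 2: in=[-4,2] → [-5,3] (was [-2,3]); enqueue [1]
  #12 pop 3: in=[-4,2] → [-4,2] (was [-1,2]); enqueue [4]
  #13 pop 1: in=[-5,3] → [-5,1] (was [-4,1]); enqueue [0,2]
  #14 pop 4: in=[-4,2] → [-4,2] (was [-1,2]); enqueue [3]
  #15 pop 0: in=[-5,2] → [-5,2] (was [-4,2]); enqueue []
  #16 pop 2: in=[-5,2] → [-5,3] (no change)
  #17 pop 3: in=[-5,2] → [-5,2] (was [-4,2]); enqueue [4]
  #18 pop 4: in=[-5,2] → [-5,2] (was [-4,2]); enqueue [0,2,3]
  #19 pop 0: in=[-5,2] → [-5,2] (no change)
  #20 pop 2: in=[-5,2] → [-5,3] (no change)
  #21 pop 3: in=[-5,2] → [-5,2] (no change)

Fixpoint:
  val[0] = [-5,2]
  val[1] = [-5,1]
  val[2] = [-5,3]
  val[3] = [-5,2]
  val[4] = [-5,2]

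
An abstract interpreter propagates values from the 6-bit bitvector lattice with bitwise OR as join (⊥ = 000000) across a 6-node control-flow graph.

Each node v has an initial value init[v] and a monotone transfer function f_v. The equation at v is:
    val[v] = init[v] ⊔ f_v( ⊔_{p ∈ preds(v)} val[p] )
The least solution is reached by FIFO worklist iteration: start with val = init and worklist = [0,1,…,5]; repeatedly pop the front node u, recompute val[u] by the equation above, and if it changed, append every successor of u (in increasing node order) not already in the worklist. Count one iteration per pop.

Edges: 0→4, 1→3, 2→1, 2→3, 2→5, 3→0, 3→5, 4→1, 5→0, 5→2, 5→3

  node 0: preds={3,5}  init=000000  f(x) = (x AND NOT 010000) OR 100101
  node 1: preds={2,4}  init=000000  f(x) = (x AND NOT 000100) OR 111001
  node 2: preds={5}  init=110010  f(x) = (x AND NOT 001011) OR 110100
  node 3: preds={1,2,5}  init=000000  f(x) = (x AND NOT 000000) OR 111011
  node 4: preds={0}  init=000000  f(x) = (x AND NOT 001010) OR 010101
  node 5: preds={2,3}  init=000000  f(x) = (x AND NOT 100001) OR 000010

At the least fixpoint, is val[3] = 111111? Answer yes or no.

Iteration log — 11 steps:
  step 1. node 0  ⊔preds=000000  new=100101  old=000000  +wl: 
  step 2. node 1  ⊔preds=110010  new=111011  old=000000  +wl: 
  step 3. node 2  ⊔preds=000000  new=110110  old=110010  +wl: 1
  step 4. node 3  ⊔preds=111111  new=111111  old=000000  +wl: 0
  step 5. node 4  ⊔preds=100101  new=110101  old=000000  +wl: 
  step 6. node 5  ⊔preds=111111  new=011110  old=000000  +wl: 2,3
  step 7. node 1  ⊔preds=110111  new=111011  stable
  step 8. node 0  ⊔preds=111111  new=101111  old=100101  +wl: 4
  step 9. node 2  ⊔preds=011110  new=110110  stable
  step 10. node 3  ⊔preds=111111  new=111111  stable
  step 11. node 4  ⊔preds=101111  new=110101  stable

Least fixpoint reached:
  node 0: 101111
  node 1: 111011
  node 2: 110110
  node 3: 111111
  node 4: 110101
  node 5: 011110

yes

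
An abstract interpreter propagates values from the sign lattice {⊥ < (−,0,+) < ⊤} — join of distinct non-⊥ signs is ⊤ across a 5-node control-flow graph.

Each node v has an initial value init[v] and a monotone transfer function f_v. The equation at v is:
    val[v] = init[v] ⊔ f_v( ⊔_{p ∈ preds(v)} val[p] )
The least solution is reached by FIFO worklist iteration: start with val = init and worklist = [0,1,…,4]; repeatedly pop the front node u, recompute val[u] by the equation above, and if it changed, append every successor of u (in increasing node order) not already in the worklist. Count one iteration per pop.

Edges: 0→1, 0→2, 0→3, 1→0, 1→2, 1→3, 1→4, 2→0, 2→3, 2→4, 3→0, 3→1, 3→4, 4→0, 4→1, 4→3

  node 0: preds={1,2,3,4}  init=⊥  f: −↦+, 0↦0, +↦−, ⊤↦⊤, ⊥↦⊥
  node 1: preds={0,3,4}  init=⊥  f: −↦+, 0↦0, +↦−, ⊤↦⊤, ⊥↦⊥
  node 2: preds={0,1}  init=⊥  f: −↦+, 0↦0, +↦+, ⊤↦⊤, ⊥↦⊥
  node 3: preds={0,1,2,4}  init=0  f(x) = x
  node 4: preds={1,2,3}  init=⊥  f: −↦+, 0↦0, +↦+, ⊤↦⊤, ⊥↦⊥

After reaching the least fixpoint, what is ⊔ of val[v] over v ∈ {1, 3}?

0

Iteration log — 8 steps:
  step 1. node 0  ⊔preds=0  new=0  old=⊥  +wl: 
  step 2. node 1  ⊔preds=0  new=0  old=⊥  +wl: 0
  step 3. node 2  ⊔preds=0  new=0  old=⊥  +wl: 
  step 4. node 3  ⊔preds=0  new=0  stable
  step 5. node 4  ⊔preds=0  new=0  old=⊥  +wl: 1,3
  step 6. node 0  ⊔preds=0  new=0  stable
  step 7. node 1  ⊔preds=0  new=0  stable
  step 8. node 3  ⊔preds=0  new=0  stable

Least fixpoint reached:
  node 0: 0
  node 1: 0
  node 2: 0
  node 3: 0
  node 4: 0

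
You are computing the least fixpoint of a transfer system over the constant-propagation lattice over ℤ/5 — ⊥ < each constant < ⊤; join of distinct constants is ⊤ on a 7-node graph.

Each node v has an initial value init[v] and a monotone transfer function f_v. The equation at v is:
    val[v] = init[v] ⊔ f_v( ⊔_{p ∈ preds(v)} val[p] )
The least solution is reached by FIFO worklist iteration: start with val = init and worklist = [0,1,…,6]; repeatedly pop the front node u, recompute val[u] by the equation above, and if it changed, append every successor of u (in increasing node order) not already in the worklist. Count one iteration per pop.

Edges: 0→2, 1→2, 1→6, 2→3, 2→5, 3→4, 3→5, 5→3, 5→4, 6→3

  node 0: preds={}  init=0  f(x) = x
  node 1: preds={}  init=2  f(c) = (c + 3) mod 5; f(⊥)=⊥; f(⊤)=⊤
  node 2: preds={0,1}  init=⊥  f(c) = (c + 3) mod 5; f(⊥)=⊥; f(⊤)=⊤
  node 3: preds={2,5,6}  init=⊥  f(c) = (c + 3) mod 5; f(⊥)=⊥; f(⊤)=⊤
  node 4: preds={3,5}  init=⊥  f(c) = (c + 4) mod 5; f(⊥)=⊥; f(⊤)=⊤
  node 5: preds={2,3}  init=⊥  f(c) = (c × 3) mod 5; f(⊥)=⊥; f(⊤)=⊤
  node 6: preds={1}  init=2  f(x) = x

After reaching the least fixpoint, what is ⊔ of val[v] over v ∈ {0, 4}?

Iteration log — 9 steps:
  step 1. node 0  ⊔preds=⊥  new=0  stable
  step 2. node 1  ⊔preds=⊥  new=2  stable
  step 3. node 2  ⊔preds=⊤  new=⊤  old=⊥  +wl: 
  step 4. node 3  ⊔preds=⊤  new=⊤  old=⊥  +wl: 
  step 5. node 4  ⊔preds=⊤  new=⊤  old=⊥  +wl: 
  step 6. node 5  ⊔preds=⊤  new=⊤  old=⊥  +wl: 3,4
  step 7. node 6  ⊔preds=2  new=2  stable
  step 8. node 3  ⊔preds=⊤  new=⊤  stable
  step 9. node 4  ⊔preds=⊤  new=⊤  stable

Least fixpoint reached:
  node 0: 0
  node 1: 2
  node 2: ⊤
  node 3: ⊤
  node 4: ⊤
  node 5: ⊤
  node 6: 2

⊤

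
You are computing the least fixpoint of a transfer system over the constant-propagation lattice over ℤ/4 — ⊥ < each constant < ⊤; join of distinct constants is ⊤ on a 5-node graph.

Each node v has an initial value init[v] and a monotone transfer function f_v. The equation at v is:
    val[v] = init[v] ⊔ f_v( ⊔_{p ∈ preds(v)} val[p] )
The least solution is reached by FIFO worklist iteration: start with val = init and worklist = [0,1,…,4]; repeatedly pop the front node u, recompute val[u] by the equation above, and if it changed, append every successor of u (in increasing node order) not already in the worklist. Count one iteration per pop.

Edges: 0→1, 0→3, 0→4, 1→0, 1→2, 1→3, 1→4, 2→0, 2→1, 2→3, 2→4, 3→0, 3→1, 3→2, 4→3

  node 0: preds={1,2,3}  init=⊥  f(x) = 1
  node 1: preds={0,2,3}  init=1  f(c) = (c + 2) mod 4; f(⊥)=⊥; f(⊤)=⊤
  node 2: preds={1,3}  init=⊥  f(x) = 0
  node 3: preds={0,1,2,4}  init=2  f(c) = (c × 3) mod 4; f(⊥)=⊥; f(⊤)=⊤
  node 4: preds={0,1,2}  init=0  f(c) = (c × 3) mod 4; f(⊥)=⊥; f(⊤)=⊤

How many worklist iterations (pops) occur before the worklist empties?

Trace (9 dequeues):
  [1] u=0 | in ⊤ | out 1 | prev ⊥ | push {}
  [2] u=1 | in ⊤ | out ⊤ | prev 1 | push {0}
  [3] u=2 | in ⊤ | out 0 | prev ⊥ | push {1}
  [4] u=3 | in ⊤ | out ⊤ | prev 2 | push {2}
  [5] u=4 | in ⊤ | out ⊤ | prev 0 | push {3}
  [6] u=0 | in ⊤ | out 1 | ==
  [7] u=1 | in ⊤ | out ⊤ | ==
  [8] u=2 | in ⊤ | out 0 | ==
  [9] u=3 | in ⊤ | out ⊤ | ==

Converged values:
  [0] 1
  [1] ⊤
  [2] 0
  [3] ⊤
  [4] ⊤

9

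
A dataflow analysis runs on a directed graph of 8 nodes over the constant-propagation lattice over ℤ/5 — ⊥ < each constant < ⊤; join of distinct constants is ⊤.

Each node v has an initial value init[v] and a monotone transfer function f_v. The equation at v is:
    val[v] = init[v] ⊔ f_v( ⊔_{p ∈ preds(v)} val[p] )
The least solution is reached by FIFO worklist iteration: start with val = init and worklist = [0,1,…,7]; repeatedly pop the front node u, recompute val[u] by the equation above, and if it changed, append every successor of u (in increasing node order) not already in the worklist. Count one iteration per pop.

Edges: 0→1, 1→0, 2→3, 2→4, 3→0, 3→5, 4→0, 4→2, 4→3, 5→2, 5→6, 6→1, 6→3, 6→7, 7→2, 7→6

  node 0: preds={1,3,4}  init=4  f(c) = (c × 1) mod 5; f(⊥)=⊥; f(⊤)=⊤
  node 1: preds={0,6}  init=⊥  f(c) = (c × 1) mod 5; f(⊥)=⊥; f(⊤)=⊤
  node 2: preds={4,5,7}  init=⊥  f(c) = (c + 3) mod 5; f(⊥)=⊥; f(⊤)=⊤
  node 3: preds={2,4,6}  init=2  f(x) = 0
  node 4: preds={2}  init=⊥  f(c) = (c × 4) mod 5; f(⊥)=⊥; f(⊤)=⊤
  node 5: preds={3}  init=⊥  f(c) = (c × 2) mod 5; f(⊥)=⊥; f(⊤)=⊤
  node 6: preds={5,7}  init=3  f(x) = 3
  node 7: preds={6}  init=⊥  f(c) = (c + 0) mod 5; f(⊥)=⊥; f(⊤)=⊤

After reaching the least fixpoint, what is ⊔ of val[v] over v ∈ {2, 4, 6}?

⊤

Trace (16 dequeues):
  [1] u=0 | in 2 | out ⊤ | prev 4 | push {}
  [2] u=1 | in ⊤ | out ⊤ | prev ⊥ | push {0}
  [3] u=2 | in ⊥ | out ⊥ | ==
  [4] u=3 | in 3 | out ⊤ | prev 2 | push {}
  [5] u=4 | in ⊥ | out ⊥ | ==
  [6] u=5 | in ⊤ | out ⊤ | prev ⊥ | push {2}
  [7] u=6 | in ⊤ | out 3 | ==
  [8] u=7 | in 3 | out 3 | prev ⊥ | push {6}
  [9] u=0 | in ⊤ | out ⊤ | ==
  [10] u=2 | in ⊤ | out ⊤ | prev ⊥ | push {3,4}
  [11] u=6 | in ⊤ | out 3 | ==
  [12] u=3 | in ⊤ | out ⊤ | ==
  [13] u=4 | in ⊤ | out ⊤ | prev ⊥ | push {0,2,3}
  [14] u=0 | in ⊤ | out ⊤ | ==
  [15] u=2 | in ⊤ | out ⊤ | ==
  [16] u=3 | in ⊤ | out ⊤ | ==

Converged values:
  [0] ⊤
  [1] ⊤
  [2] ⊤
  [3] ⊤
  [4] ⊤
  [5] ⊤
  [6] 3
  [7] 3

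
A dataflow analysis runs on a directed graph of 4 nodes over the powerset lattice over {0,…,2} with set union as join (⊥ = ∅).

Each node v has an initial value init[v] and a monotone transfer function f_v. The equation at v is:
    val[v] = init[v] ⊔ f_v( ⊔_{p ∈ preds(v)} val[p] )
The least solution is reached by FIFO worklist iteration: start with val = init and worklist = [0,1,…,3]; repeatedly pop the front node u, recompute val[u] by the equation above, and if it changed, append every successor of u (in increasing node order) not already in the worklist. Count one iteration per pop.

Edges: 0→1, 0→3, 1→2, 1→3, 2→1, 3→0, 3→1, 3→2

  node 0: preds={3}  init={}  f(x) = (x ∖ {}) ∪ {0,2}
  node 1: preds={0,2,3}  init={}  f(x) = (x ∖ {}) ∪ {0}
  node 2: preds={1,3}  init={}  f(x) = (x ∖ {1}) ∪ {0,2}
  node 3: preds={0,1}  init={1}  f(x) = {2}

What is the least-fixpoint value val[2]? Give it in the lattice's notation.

{0,2}

Iteration log — 7 steps:
  step 1. node 0  ⊔preds={1}  new={0,1,2}  old={}  +wl: 
  step 2. node 1  ⊔preds={0,1,2}  new={0,1,2}  old={}  +wl: 
  step 3. node 2  ⊔preds={0,1,2}  new={0,2}  old={}  +wl: 1
  step 4. node 3  ⊔preds={0,1,2}  new={1,2}  old={1}  +wl: 0,2
  step 5. node 1  ⊔preds={0,1,2}  new={0,1,2}  stable
  step 6. node 0  ⊔preds={1,2}  new={0,1,2}  stable
  step 7. node 2  ⊔preds={0,1,2}  new={0,2}  stable

Least fixpoint reached:
  node 0: {0,1,2}
  node 1: {0,1,2}
  node 2: {0,2}
  node 3: {1,2}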